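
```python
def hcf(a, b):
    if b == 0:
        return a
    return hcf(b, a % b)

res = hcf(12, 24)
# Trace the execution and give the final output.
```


hcf(12, 24)
= hcf(24, 12 % 24) = hcf(24, 12)
= hcf(12, 24 % 12) = hcf(12, 0)
b == 0, return a = 12


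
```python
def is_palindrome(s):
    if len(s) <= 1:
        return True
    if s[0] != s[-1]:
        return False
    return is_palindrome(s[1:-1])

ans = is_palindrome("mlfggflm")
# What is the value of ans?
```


is_palindrome("mlfggflm")
"mlfggflm": s[0]='m' == s[-1]='m' -> is_palindrome("lfggfl")
"lfggfl": s[0]='l' == s[-1]='l' -> is_palindrome("fggf")
"fggf": s[0]='f' == s[-1]='f' -> is_palindrome("gg")
"gg": s[0]='g' == s[-1]='g' -> is_palindrome("")
"": len <= 1 -> True
= True


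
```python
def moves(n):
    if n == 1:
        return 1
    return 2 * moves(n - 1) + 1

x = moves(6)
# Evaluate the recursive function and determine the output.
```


moves(6)
= 2 * moves(5) + 1
= 2 * (2 * moves(4) + 1) + 1
= 2 * (2 * (2 * moves(3) + 1) + 1) + 1
= 2 * (2 * (2 * (2 * moves(2) + 1) + 1) + 1) + 1
= 2 * (2 * (2 * (2 * (2 * moves(1) + 1) + 1) + 1) + 1) + 1
Now compute bottom-up:
moves(1) = 1
moves(2) = 2 * 1 + 1 = 3
moves(3) = 2 * 3 + 1 = 7
moves(4) = 2 * 7 + 1 = 15
moves(5) = 2 * 15 + 1 = 31
moves(6) = 2 * 31 + 1 = 63
= 63


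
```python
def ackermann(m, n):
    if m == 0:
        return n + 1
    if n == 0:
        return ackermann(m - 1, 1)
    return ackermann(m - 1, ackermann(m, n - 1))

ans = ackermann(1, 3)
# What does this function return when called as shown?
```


ackermann(1, 3)
= ackermann(0, ackermann(1, 2))
First compute ackermann(1, 2) = 4
= ackermann(0, 4)
= 5


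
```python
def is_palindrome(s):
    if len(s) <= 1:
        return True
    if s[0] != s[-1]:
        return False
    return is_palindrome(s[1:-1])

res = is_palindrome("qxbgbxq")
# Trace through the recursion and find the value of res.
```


is_palindrome("qxbgbxq")
"qxbgbxq": s[0]='q' == s[-1]='q' -> is_palindrome("xbgbx")
"xbgbx": s[0]='x' == s[-1]='x' -> is_palindrome("bgb")
"bgb": s[0]='b' == s[-1]='b' -> is_palindrome("g")
"g": len <= 1 -> True
= True


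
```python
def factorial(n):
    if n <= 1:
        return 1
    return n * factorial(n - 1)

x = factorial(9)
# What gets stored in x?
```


factorial(9)
= 9 * factorial(8)
= 9 * 8 * factorial(7)
= 9 * 8 * 7 * factorial(6)
= 9 * 8 * 7 * 6 * factorial(5)
= 9 * 8 * 7 * 6 * 5 * factorial(4)
= 9 * 8 * 7 * 6 * 5 * 4 * factorial(3)
= 9 * 8 * 7 * 6 * 5 * 4 * 3 * factorial(2)
= 9 * 8 * 7 * 6 * 5 * 4 * 3 * 2 * factorial(1)
= 9 * 8 * 7 * 6 * 5 * 4 * 3 * 2 * 1
= 362880


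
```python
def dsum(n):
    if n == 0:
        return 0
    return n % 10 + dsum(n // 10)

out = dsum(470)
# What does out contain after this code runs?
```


dsum(470)
= 0 + dsum(47)
= 0 + 7 + dsum(4)
= 0 + 7 + 4 + dsum(0)
= 0 + 7 + 4 + 0
= 11


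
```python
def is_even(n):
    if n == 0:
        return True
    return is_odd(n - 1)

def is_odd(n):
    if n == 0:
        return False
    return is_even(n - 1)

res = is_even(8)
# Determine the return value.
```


is_even(8)
= is_odd(7)
= is_even(6)
= is_odd(5)
= is_even(4)
= is_odd(3)
= is_even(2)
= is_odd(1)
= is_even(0)
n == 0: return True
= True


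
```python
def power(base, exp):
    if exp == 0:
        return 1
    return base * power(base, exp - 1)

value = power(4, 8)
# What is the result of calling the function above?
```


power(4, 8)
= 4 * power(4, 7)
= 4 * 4 * power(4, 6)
= 4 * 4 * 4 * power(4, 5)
= 4 * 4 * 4 * 4 * power(4, 4)
= 4 * 4 * 4 * 4 * 4 * power(4, 3)
= 4 * 4 * 4 * 4 * 4 * 4 * power(4, 2)
= 4 * 4 * 4 * 4 * 4 * 4 * 4 * power(4, 1)
= 4 * 4 * 4 * 4 * 4 * 4 * 4 * 4 * power(4, 0)
= 4 * 4 * 4 * 4 * 4 * 4 * 4 * 4 * 1
= 65536


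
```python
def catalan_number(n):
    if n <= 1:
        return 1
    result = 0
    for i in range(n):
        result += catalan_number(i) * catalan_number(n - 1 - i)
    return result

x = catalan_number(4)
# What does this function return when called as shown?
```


catalan_number(4)
= sum of catalan_number(i) * catalan_number(4-1-i) for i in 0..3
First compute sub-values bottom-up:
  catalan_number(0) = 1, catalan_number(1) = 1
  catalan_number(2) = 1*1 + 1*1 = 2
  catalan_number(3) = 1*2 + 1*1 + 2*1 = 5
Now catalan_number(4):
  catalan_number(0)*catalan_number(3) = 1*5 = 5
  catalan_number(1)*catalan_number(2) = 1*2 = 2
  catalan_number(2)*catalan_number(1) = 2*1 = 2
  catalan_number(3)*catalan_number(0) = 5*1 = 5
= 5 + 2 + 2 + 5
= 14


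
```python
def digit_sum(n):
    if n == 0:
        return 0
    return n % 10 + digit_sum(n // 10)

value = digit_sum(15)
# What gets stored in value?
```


digit_sum(15)
= 5 + digit_sum(1)
= 5 + 1 + digit_sum(0)
= 5 + 1 + 0
= 6


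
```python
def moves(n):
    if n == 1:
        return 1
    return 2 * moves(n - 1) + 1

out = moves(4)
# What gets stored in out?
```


moves(4)
= 2 * moves(3) + 1
= 2 * (2 * moves(2) + 1) + 1
= 2 * (2 * (2 * moves(1) + 1) + 1) + 1
Now compute bottom-up:
moves(1) = 1
moves(2) = 2 * 1 + 1 = 3
moves(3) = 2 * 3 + 1 = 7
moves(4) = 2 * 7 + 1 = 15
= 15


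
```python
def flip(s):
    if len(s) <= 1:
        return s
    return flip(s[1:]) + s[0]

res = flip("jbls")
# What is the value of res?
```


flip("jbls")
= flip("bls") + "j"
= flip("ls") + "b" + "j"
= flip("s") + "l" + "b" + "j"
= "s" + "l" + "b" + "j"
= "slbj"


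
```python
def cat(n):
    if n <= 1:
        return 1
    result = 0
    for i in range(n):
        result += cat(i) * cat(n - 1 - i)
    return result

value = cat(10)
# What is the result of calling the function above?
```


cat(10)
= sum of cat(i) * cat(10-1-i) for i in 0..9
First compute sub-values bottom-up:
  cat(0) = 1, cat(1) = 1
  cat(2) = 1*1 + 1*1 = 2
  cat(3) = 1*2 + 1*1 + 2*1 = 5
  cat(4) = 1*5 + 1*2 + 2*1 + 5*1 = 14
  cat(5) = 1*14 + 1*5 + 2*2 + 5*1 + 14*1 = 42
  cat(6) = 1*42 + 1*14 + 2*5 + 5*2 + 14*1 + 42*1 = 132
  cat(7) = 1*132 + 1*42 + 2*14 + 5*5 + 14*2 + 42*1 + 132*1 = 429
  cat(8) = 1*429 + 1*132 + 2*42 + 5*14 + 14*5 + 42*2 + 132*1 + 429*1 = 1430
  cat(9) = 1*1430 + 1*429 + 2*132 + 5*42 + 14*14 + 42*5 + 132*2 + 429*1 + 1430*1 = 4862
Now cat(10):
  cat(0)*cat(9) = 1*4862 = 4862
  cat(1)*cat(8) = 1*1430 = 1430
  cat(2)*cat(7) = 2*429 = 858
  cat(3)*cat(6) = 5*132 = 660
  cat(4)*cat(5) = 14*42 = 588
  cat(5)*cat(4) = 42*14 = 588
  cat(6)*cat(3) = 132*5 = 660
  cat(7)*cat(2) = 429*2 = 858
  cat(8)*cat(1) = 1430*1 = 1430
  cat(9)*cat(0) = 4862*1 = 4862
= 4862 + 1430 + 858 + 660 + 588 + 588 + 660 + 858 + 1430 + 4862
= 16796


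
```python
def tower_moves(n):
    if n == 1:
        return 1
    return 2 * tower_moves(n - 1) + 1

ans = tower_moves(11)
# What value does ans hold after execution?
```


tower_moves(11)
= 2 * tower_moves(10) + 1
= 2 * (2 * tower_moves(9) + 1) + 1
= 2 * (2 * (2 * tower_moves(8) + 1) + 1) + 1
= 2 * (2 * (2 * (2 * tower_moves(7) + 1) + 1) + 1) + 1
= 2 * (2 * (2 * (2 * (2 * tower_moves(6) + 1) + 1) + 1) + 1) + 1
= 2 * (2 * (2 * (2 * (2 * (2 * tower_moves(5) + 1) + 1) + 1) + 1) + 1) + 1
= 2 * (2 * (2 * (2 * (2 * (2 * (2 * tower_moves(4) + 1) + 1) + 1) + 1) + 1) + 1) + 1
= 2 * (2 * (2 * (2 * (2 * (2 * (2 * (2 * tower_moves(3) + 1) + 1) + 1) + 1) + 1) + 1) + 1) + 1
= 2 * (2 * (2 * (2 * (2 * (2 * (2 * (2 * (2 * tower_moves(2) + 1) + 1) + 1) + 1) + 1) + 1) + 1) + 1) + 1
= 2 * (2 * (2 * (2 * (2 * (2 * (2 * (2 * (2 * (2 * tower_moves(1) + 1) + 1) + 1) + 1) + 1) + 1) + 1) + 1) + 1) + 1
Now compute bottom-up:
tower_moves(1) = 1
tower_moves(2) = 2 * 1 + 1 = 3
tower_moves(3) = 2 * 3 + 1 = 7
tower_moves(4) = 2 * 7 + 1 = 15
tower_moves(5) = 2 * 15 + 1 = 31
tower_moves(6) = 2 * 31 + 1 = 63
tower_moves(7) = 2 * 63 + 1 = 127
tower_moves(8) = 2 * 127 + 1 = 255
tower_moves(9) = 2 * 255 + 1 = 511
tower_moves(10) = 2 * 511 + 1 = 1023
tower_moves(11) = 2 * 1023 + 1 = 2047
= 2047


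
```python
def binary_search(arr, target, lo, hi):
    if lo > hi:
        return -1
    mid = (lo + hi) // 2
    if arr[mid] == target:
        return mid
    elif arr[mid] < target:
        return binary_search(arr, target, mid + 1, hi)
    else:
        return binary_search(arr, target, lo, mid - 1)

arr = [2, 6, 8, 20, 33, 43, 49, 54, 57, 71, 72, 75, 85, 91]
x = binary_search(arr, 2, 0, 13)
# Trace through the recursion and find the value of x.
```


binary_search(arr, 2, 0, 13)
lo=0, hi=13, mid=6, arr[mid]=49
49 > 2, search left half
lo=0, hi=5, mid=2, arr[mid]=8
8 > 2, search left half
lo=0, hi=1, mid=0, arr[mid]=2
arr[0] == 2, found at index 0
= 0


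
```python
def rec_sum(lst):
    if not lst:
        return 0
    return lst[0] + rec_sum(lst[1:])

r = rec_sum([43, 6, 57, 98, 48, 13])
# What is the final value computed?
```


rec_sum([43, 6, 57, 98, 48, 13])
= 43 + rec_sum([6, 57, 98, 48, 13])
= 43 + 6 + rec_sum([57, 98, 48, 13])
= 43 + 6 + 57 + rec_sum([98, 48, 13])
= 43 + 6 + 57 + 98 + rec_sum([48, 13])
= 43 + 6 + 57 + 98 + 48 + rec_sum([13])
= 43 + 6 + 57 + 98 + 48 + 13 + rec_sum([])
= 43 + 6 + 57 + 98 + 48 + 13 + 0
= 265


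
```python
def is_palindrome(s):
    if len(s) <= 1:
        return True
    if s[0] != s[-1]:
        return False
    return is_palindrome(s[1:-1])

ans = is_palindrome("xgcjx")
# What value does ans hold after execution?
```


is_palindrome("xgcjx")
"xgcjx": s[0]='x' == s[-1]='x' -> is_palindrome("gcj")
"gcj": s[0]='g' != s[-1]='j' -> False
= False


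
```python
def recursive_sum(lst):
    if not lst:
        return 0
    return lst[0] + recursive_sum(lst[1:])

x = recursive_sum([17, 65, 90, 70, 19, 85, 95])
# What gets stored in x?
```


recursive_sum([17, 65, 90, 70, 19, 85, 95])
= 17 + recursive_sum([65, 90, 70, 19, 85, 95])
= 17 + 65 + recursive_sum([90, 70, 19, 85, 95])
= 17 + 65 + 90 + recursive_sum([70, 19, 85, 95])
= 17 + 65 + 90 + 70 + recursive_sum([19, 85, 95])
= 17 + 65 + 90 + 70 + 19 + recursive_sum([85, 95])
= 17 + 65 + 90 + 70 + 19 + 85 + recursive_sum([95])
= 17 + 65 + 90 + 70 + 19 + 85 + 95 + recursive_sum([])
= 17 + 65 + 90 + 70 + 19 + 85 + 95 + 0
= 441


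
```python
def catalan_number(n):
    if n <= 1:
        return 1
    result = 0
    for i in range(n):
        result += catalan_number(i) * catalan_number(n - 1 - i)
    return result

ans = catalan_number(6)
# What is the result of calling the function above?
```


catalan_number(6)
= sum of catalan_number(i) * catalan_number(6-1-i) for i in 0..5
First compute sub-values bottom-up:
  catalan_number(0) = 1, catalan_number(1) = 1
  catalan_number(2) = 1*1 + 1*1 = 2
  catalan_number(3) = 1*2 + 1*1 + 2*1 = 5
  catalan_number(4) = 1*5 + 1*2 + 2*1 + 5*1 = 14
  catalan_number(5) = 1*14 + 1*5 + 2*2 + 5*1 + 14*1 = 42
Now catalan_number(6):
  catalan_number(0)*catalan_number(5) = 1*42 = 42
  catalan_number(1)*catalan_number(4) = 1*14 = 14
  catalan_number(2)*catalan_number(3) = 2*5 = 10
  catalan_number(3)*catalan_number(2) = 5*2 = 10
  catalan_number(4)*catalan_number(1) = 14*1 = 14
  catalan_number(5)*catalan_number(0) = 42*1 = 42
= 42 + 14 + 10 + 10 + 14 + 42
= 132


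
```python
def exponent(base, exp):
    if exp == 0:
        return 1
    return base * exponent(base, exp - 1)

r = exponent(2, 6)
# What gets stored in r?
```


exponent(2, 6)
= 2 * exponent(2, 5)
= 2 * 2 * exponent(2, 4)
= 2 * 2 * 2 * exponent(2, 3)
= 2 * 2 * 2 * 2 * exponent(2, 2)
= 2 * 2 * 2 * 2 * 2 * exponent(2, 1)
= 2 * 2 * 2 * 2 * 2 * 2 * exponent(2, 0)
= 2 * 2 * 2 * 2 * 2 * 2 * 1
= 64


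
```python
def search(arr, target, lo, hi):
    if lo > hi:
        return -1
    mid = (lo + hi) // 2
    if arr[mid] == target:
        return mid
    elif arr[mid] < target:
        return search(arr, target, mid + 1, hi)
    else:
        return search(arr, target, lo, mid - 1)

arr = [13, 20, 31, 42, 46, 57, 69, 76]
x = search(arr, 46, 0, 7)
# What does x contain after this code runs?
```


search(arr, 46, 0, 7)
lo=0, hi=7, mid=3, arr[mid]=42
42 < 46, search right half
lo=4, hi=7, mid=5, arr[mid]=57
57 > 46, search left half
lo=4, hi=4, mid=4, arr[mid]=46
arr[4] == 46, found at index 4
= 4


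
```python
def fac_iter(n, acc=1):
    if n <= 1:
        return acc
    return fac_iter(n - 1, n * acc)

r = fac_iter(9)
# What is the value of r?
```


fac_iter(9, 1)
= fac_iter(8, 9 * 1) = fac_iter(8, 9)
= fac_iter(7, 8 * 9) = fac_iter(7, 72)
= fac_iter(6, 7 * 72) = fac_iter(6, 504)
= fac_iter(5, 6 * 504) = fac_iter(5, 3024)
= fac_iter(4, 5 * 3024) = fac_iter(4, 15120)
= fac_iter(3, 4 * 15120) = fac_iter(3, 60480)
= fac_iter(2, 3 * 60480) = fac_iter(2, 181440)
= fac_iter(1, 2 * 181440) = fac_iter(1, 362880)
n <= 1, return acc = 362880


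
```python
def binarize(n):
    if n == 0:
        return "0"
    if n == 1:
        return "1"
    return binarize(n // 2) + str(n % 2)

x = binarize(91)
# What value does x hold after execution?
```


binarize(91)
= binarize(45) + "1"
= binarize(22) + "1" + "1"
= binarize(11) + "0" + "1" + "1"
= binarize(5) + "1" + "0" + "1" + "1"
= binarize(2) + "1" + "1" + "0" + "1" + "1"
= binarize(1) + "0" + "1" + "1" + "0" + "1" + "1"
= "1" + "0" + "1" + "1" + "0" + "1" + "1"
= "1011011"


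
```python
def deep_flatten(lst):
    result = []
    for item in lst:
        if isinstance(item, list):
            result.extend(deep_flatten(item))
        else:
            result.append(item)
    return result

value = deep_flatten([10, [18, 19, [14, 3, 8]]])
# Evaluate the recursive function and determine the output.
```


deep_flatten([10, [18, 19, [14, 3, 8]]])
Processing each element:
  10 is not a list -> append 10
  [18, 19, [14, 3, 8]] is a list -> deep_flatten recursively -> [18, 19, 14, 3, 8]
= [10, 18, 19, 14, 3, 8]


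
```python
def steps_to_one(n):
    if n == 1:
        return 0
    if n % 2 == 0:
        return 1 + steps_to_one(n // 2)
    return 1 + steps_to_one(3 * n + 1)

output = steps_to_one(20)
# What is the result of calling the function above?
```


steps_to_one(20)
20 is even -> steps_to_one(10)
10 is even -> steps_to_one(5)
5 is odd -> 3*5+1 = 16 -> steps_to_one(16)
16 is even -> steps_to_one(8)
8 is even -> steps_to_one(4)
4 is even -> steps_to_one(2)
2 is even -> steps_to_one(1)
Reached 1 after 7 steps
= 7


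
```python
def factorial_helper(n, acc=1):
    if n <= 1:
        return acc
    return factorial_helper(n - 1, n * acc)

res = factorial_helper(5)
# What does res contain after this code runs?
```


factorial_helper(5, 1)
= factorial_helper(4, 5 * 1) = factorial_helper(4, 5)
= factorial_helper(3, 4 * 5) = factorial_helper(3, 20)
= factorial_helper(2, 3 * 20) = factorial_helper(2, 60)
= factorial_helper(1, 2 * 60) = factorial_helper(1, 120)
n <= 1, return acc = 120


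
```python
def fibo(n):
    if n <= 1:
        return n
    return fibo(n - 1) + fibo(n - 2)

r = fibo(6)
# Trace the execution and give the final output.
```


fibo(6)
= fibo(5) + fibo(4)
= (fibo(4) + fibo(3)) + fibo(4)
Computing bottom-up: fibo(0)=0, fibo(1)=1, fibo(2)=1, fibo(3)=2, fibo(4)=3, fibo(5)=5, fibo(6)=8
= 8


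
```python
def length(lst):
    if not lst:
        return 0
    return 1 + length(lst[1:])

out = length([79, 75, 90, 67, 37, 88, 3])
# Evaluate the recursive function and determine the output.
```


length([79, 75, 90, 67, 37, 88, 3])
= 1 + length([75, 90, 67, 37, 88, 3])
= 1 + 1 + length([90, 67, 37, 88, 3])
= 1 + 1 + 1 + length([67, 37, 88, 3])
= 1 + 1 + 1 + 1 + length([37, 88, 3])
= 1 + 1 + 1 + 1 + 1 + length([88, 3])
= 1 + 1 + 1 + 1 + 1 + 1 + length([3])
= 1 + 1 + 1 + 1 + 1 + 1 + 1 + length([])
= 1 + 1 + 1 + 1 + 1 + 1 + 1 + 0
= 7


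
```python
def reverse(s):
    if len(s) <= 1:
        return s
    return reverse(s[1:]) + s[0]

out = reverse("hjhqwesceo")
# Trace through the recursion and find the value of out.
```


reverse("hjhqwesceo")
= reverse("jhqwesceo") + "h"
= reverse("hqwesceo") + "j" + "h"
= reverse("qwesceo") + "h" + "j" + "h"
= reverse("wesceo") + "q" + "h" + "j" + "h"
= reverse("esceo") + "w" + "q" + "h" + "j" + "h"
= reverse("sceo") + "e" + "w" + "q" + "h" + "j" + "h"
= reverse("ceo") + "s" + "e" + "w" + "q" + "h" + "j" + "h"
= reverse("eo") + "c" + "s" + "e" + "w" + "q" + "h" + "j" + "h"
= reverse("o") + "e" + "c" + "s" + "e" + "w" + "q" + "h" + "j" + "h"
= "o" + "e" + "c" + "s" + "e" + "w" + "q" + "h" + "j" + "h"
= "oecsewqhjh"


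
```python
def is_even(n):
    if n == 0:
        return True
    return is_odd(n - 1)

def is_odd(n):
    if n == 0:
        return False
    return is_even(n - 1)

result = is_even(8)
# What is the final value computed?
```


is_even(8)
= is_odd(7)
= is_even(6)
= is_odd(5)
= is_even(4)
= is_odd(3)
= is_even(2)
= is_odd(1)
= is_even(0)
n == 0: return True
= True


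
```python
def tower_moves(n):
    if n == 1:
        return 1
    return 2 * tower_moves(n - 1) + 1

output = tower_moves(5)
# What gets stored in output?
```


tower_moves(5)
= 2 * tower_moves(4) + 1
= 2 * (2 * tower_moves(3) + 1) + 1
= 2 * (2 * (2 * tower_moves(2) + 1) + 1) + 1
= 2 * (2 * (2 * (2 * tower_moves(1) + 1) + 1) + 1) + 1
Now compute bottom-up:
tower_moves(1) = 1
tower_moves(2) = 2 * 1 + 1 = 3
tower_moves(3) = 2 * 3 + 1 = 7
tower_moves(4) = 2 * 7 + 1 = 15
tower_moves(5) = 2 * 15 + 1 = 31
= 31


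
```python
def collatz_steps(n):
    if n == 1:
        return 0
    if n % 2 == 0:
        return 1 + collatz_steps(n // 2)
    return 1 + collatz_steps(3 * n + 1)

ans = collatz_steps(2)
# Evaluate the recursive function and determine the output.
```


collatz_steps(2)
2 is even -> collatz_steps(1)
Reached 1 after 1 steps
= 1


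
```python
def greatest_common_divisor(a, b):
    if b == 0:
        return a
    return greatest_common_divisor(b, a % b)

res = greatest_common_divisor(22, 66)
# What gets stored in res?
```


greatest_common_divisor(22, 66)
= greatest_common_divisor(66, 22 % 66) = greatest_common_divisor(66, 22)
= greatest_common_divisor(22, 66 % 22) = greatest_common_divisor(22, 0)
b == 0, return a = 22


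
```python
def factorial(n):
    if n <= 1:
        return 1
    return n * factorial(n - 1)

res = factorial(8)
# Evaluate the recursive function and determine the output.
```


factorial(8)
= 8 * factorial(7)
= 8 * 7 * factorial(6)
= 8 * 7 * 6 * factorial(5)
= 8 * 7 * 6 * 5 * factorial(4)
= 8 * 7 * 6 * 5 * 4 * factorial(3)
= 8 * 7 * 6 * 5 * 4 * 3 * factorial(2)
= 8 * 7 * 6 * 5 * 4 * 3 * 2 * factorial(1)
= 8 * 7 * 6 * 5 * 4 * 3 * 2 * 1
= 40320


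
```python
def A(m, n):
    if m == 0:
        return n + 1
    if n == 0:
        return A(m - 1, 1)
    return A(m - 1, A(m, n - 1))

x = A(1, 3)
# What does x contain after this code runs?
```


A(1, 3)
= A(0, A(1, 2))
First compute A(1, 2) = 4
= A(0, 4)
= 5


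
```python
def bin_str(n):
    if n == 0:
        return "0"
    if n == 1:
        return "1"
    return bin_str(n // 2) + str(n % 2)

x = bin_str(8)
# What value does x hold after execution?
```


bin_str(8)
= bin_str(4) + "0"
= bin_str(2) + "0" + "0"
= bin_str(1) + "0" + "0" + "0"
= "1" + "0" + "0" + "0"
= "1000"


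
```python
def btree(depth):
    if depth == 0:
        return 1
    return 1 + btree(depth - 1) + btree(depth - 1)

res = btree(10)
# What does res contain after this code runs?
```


btree(10)
= 1 + btree(9) + btree(9)
= 1 + 2 * btree(9)
btree(k) = 2^(k+1) - 1
btree(0) = 1
btree(1) = 3
btree(2) = 7
btree(3) = 15
btree(4) = 31
btree(10) = 2^11 - 1 = 2047


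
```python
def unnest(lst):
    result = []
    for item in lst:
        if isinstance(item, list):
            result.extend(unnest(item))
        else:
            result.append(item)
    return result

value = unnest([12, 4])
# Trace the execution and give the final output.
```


unnest([12, 4])
Processing each element:
  12 is not a list -> append 12
  4 is not a list -> append 4
= [12, 4]


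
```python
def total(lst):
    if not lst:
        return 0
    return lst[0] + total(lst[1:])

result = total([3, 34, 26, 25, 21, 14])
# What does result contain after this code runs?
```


total([3, 34, 26, 25, 21, 14])
= 3 + total([34, 26, 25, 21, 14])
= 3 + 34 + total([26, 25, 21, 14])
= 3 + 34 + 26 + total([25, 21, 14])
= 3 + 34 + 26 + 25 + total([21, 14])
= 3 + 34 + 26 + 25 + 21 + total([14])
= 3 + 34 + 26 + 25 + 21 + 14 + total([])
= 3 + 34 + 26 + 25 + 21 + 14 + 0
= 123


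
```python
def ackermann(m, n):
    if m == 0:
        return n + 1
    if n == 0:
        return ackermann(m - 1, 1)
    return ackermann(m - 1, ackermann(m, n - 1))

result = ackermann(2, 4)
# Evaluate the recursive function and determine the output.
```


ackermann(2, 4)
= ackermann(1, ackermann(2, 3))
First compute ackermann(2, 3) = 9
= ackermann(1, 9)
= 11


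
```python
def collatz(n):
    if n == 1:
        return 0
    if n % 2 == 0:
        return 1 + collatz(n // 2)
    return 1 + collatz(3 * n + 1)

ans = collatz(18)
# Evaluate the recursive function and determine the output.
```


collatz(18)
18 is even -> collatz(9)
9 is odd -> 3*9+1 = 28 -> collatz(28)
28 is even -> collatz(14)
14 is even -> collatz(7)
7 is odd -> 3*7+1 = 22 -> collatz(22)
22 is even -> collatz(11)
11 is odd -> 3*11+1 = 34 -> collatz(34)
34 is even -> collatz(17)
17 is odd -> 3*17+1 = 52 -> collatz(52)
52 is even -> collatz(26)
26 is even -> collatz(13)
13 is odd -> 3*13+1 = 40 -> collatz(40)
40 is even -> collatz(20)
20 is even -> collatz(10)
10 is even -> collatz(5)
5 is odd -> 3*5+1 = 16 -> collatz(16)
16 is even -> collatz(8)
8 is even -> collatz(4)
4 is even -> collatz(2)
2 is even -> collatz(1)
Reached 1 after 20 steps
= 20


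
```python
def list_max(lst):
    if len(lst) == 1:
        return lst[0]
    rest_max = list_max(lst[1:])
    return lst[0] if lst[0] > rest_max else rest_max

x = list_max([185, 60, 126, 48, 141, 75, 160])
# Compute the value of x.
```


list_max([185, 60, 126, 48, 141, 75, 160])
= compare 185 with list_max([60, 126, 48, 141, 75, 160])
= compare 60 with list_max([126, 48, 141, 75, 160])
= compare 126 with list_max([48, 141, 75, 160])
= compare 48 with list_max([141, 75, 160])
= compare 141 with list_max([75, 160])
= compare 75 with list_max([160])
Base: list_max([160]) = 160
compare 75 with 160: max = 160
compare 141 with 160: max = 160
compare 48 with 160: max = 160
compare 126 with 160: max = 160
compare 60 with 160: max = 160
compare 185 with 160: max = 185
= 185


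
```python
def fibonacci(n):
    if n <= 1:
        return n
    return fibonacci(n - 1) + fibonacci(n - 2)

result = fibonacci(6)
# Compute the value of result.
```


fibonacci(6)
= fibonacci(5) + fibonacci(4)
= (fibonacci(4) + fibonacci(3)) + fibonacci(4)
Computing bottom-up: fibonacci(0)=0, fibonacci(1)=1, fibonacci(2)=1, fibonacci(3)=2, fibonacci(4)=3, fibonacci(5)=5, fibonacci(6)=8
= 8


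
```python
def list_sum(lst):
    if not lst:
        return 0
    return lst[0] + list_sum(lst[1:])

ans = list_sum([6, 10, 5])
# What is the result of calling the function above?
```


list_sum([6, 10, 5])
= 6 + list_sum([10, 5])
= 6 + 10 + list_sum([5])
= 6 + 10 + 5 + list_sum([])
= 6 + 10 + 5 + 0
= 21


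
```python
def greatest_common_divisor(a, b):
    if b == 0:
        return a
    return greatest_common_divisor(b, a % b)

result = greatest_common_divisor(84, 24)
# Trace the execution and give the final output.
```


greatest_common_divisor(84, 24)
= greatest_common_divisor(24, 84 % 24) = greatest_common_divisor(24, 12)
= greatest_common_divisor(12, 24 % 12) = greatest_common_divisor(12, 0)
b == 0, return a = 12


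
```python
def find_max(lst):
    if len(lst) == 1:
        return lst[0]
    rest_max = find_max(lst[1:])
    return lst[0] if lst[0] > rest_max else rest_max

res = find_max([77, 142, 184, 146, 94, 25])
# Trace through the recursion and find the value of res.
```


find_max([77, 142, 184, 146, 94, 25])
= compare 77 with find_max([142, 184, 146, 94, 25])
= compare 142 with find_max([184, 146, 94, 25])
= compare 184 with find_max([146, 94, 25])
= compare 146 with find_max([94, 25])
= compare 94 with find_max([25])
Base: find_max([25]) = 25
compare 94 with 25: max = 94
compare 146 with 94: max = 146
compare 184 with 146: max = 184
compare 142 with 184: max = 184
compare 77 with 184: max = 184
= 184


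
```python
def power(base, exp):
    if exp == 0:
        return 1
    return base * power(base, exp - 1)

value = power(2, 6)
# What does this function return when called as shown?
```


power(2, 6)
= 2 * power(2, 5)
= 2 * 2 * power(2, 4)
= 2 * 2 * 2 * power(2, 3)
= 2 * 2 * 2 * 2 * power(2, 2)
= 2 * 2 * 2 * 2 * 2 * power(2, 1)
= 2 * 2 * 2 * 2 * 2 * 2 * power(2, 0)
= 2 * 2 * 2 * 2 * 2 * 2 * 1
= 64


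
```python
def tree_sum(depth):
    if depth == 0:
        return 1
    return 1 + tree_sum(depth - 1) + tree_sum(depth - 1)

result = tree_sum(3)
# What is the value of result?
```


tree_sum(3)
= 1 + tree_sum(2) + tree_sum(2)
= 1 + 2 * tree_sum(2)
tree_sum(k) = 2^(k+1) - 1
tree_sum(0) = 1
tree_sum(1) = 3
tree_sum(2) = 7
tree_sum(3) = 15
tree_sum(3) = 2^4 - 1 = 15


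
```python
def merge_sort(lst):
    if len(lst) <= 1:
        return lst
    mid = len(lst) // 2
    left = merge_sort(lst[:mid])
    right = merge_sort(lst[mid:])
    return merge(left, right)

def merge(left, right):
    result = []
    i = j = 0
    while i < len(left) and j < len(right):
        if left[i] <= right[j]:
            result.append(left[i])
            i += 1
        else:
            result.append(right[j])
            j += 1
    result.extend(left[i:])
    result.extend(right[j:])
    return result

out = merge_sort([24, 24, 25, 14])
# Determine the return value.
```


merge_sort([24, 24, 25, 14])
Split into [24, 24] and [25, 14]
Left sorted: [24, 24]
Right sorted: [14, 25]
Merge [24, 24] and [14, 25]
= [14, 24, 24, 25]


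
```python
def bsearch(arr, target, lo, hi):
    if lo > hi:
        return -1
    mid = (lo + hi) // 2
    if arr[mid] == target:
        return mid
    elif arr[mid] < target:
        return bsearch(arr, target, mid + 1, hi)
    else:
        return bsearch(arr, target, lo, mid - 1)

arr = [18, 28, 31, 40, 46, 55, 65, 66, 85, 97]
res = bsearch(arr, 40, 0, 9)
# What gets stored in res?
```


bsearch(arr, 40, 0, 9)
lo=0, hi=9, mid=4, arr[mid]=46
46 > 40, search left half
lo=0, hi=3, mid=1, arr[mid]=28
28 < 40, search right half
lo=2, hi=3, mid=2, arr[mid]=31
31 < 40, search right half
lo=3, hi=3, mid=3, arr[mid]=40
arr[3] == 40, found at index 3
= 3


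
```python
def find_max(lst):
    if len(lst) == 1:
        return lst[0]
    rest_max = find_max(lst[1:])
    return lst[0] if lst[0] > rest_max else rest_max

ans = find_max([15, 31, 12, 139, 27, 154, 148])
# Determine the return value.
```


find_max([15, 31, 12, 139, 27, 154, 148])
= compare 15 with find_max([31, 12, 139, 27, 154, 148])
= compare 31 with find_max([12, 139, 27, 154, 148])
= compare 12 with find_max([139, 27, 154, 148])
= compare 139 with find_max([27, 154, 148])
= compare 27 with find_max([154, 148])
= compare 154 with find_max([148])
Base: find_max([148]) = 148
compare 154 with 148: max = 154
compare 27 with 154: max = 154
compare 139 with 154: max = 154
compare 12 with 154: max = 154
compare 31 with 154: max = 154
compare 15 with 154: max = 154
= 154


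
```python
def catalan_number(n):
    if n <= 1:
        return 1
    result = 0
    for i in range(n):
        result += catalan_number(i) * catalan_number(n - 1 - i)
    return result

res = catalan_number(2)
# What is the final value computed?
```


catalan_number(2)
= sum of catalan_number(i) * catalan_number(2-1-i) for i in 0..1
  catalan_number(0)*catalan_number(1) = 1*1 = 1
  catalan_number(1)*catalan_number(0) = 1*1 = 1
= 1 + 1
= 2


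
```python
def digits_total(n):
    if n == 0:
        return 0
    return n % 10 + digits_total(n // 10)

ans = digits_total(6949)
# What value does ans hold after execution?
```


digits_total(6949)
= 9 + digits_total(694)
= 9 + 4 + digits_total(69)
= 9 + 4 + 9 + digits_total(6)
= 9 + 4 + 9 + 6 + digits_total(0)
= 9 + 4 + 9 + 6 + 0
= 28


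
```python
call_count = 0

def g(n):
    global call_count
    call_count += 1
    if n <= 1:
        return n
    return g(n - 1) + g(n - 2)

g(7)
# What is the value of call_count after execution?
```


g(7) calls g(6) and g(5); each non-base call branches into two more.
Let C(k) = total number of calls made by g(k), including the call to g(k) itself.
Base cases: C(0) = 1, C(1) = 1
Recurrence: C(k) = 1 + C(k-1) + C(k-2)
  C(2) = 1 + C(1) + C(0) = 1 + 1 + 1 = 3
  C(3) = 1 + C(2) + C(1) = 1 + 3 + 1 = 5
  C(4) = 1 + C(3) + C(2) = 1 + 5 + 3 = 9
  C(5) = 1 + C(4) + C(3) = 1 + 9 + 5 = 15
  C(6) = 1 + C(5) + C(4) = 1 + 15 + 9 = 25
  C(7) = 1 + C(6) + C(5) = 1 + 25 + 15 = 41
Total calls = C(7) = 41


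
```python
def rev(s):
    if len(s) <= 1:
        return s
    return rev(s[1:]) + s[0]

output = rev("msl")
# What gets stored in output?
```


rev("msl")
= rev("sl") + "m"
= rev("l") + "s" + "m"
= "l" + "s" + "m"
= "lsm"


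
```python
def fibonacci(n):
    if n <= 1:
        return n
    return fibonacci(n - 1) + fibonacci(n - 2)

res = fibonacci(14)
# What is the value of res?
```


fibonacci(14)
= fibonacci(13) + fibonacci(12)
= (fibonacci(12) + fibonacci(11)) + fibonacci(12)
Computing bottom-up: fibonacci(0)=0, fibonacci(1)=1, fibonacci(2)=1, fibonacci(3)=2, fibonacci(4)=3, fibonacci(5)=5, fibonacci(6)=8, fibonacci(7)=13, fibonacci(8)=21, fibonacci(9)=34, fibonacci(10)=55, fibonacci(11)=89, fibonacci(12)=144, fibonacci(13)=233, fibonacci(14)=377
= 377


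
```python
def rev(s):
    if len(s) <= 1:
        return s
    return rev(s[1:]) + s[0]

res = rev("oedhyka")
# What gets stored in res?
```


rev("oedhyka")
= rev("edhyka") + "o"
= rev("dhyka") + "e" + "o"
= rev("hyka") + "d" + "e" + "o"
= rev("yka") + "h" + "d" + "e" + "o"
= rev("ka") + "y" + "h" + "d" + "e" + "o"
= rev("a") + "k" + "y" + "h" + "d" + "e" + "o"
= "a" + "k" + "y" + "h" + "d" + "e" + "o"
= "akyhdeo"


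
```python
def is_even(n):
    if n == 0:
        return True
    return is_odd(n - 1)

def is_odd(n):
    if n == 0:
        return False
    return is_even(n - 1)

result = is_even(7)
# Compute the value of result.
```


is_even(7)
= is_odd(6)
= is_even(5)
= is_odd(4)
= is_even(3)
= is_odd(2)
= is_even(1)
= is_odd(0)
n == 0: return False
= False


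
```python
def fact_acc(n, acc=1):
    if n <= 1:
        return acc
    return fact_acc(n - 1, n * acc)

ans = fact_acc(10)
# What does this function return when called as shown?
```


fact_acc(10, 1)
= fact_acc(9, 10 * 1) = fact_acc(9, 10)
= fact_acc(8, 9 * 10) = fact_acc(8, 90)
= fact_acc(7, 8 * 90) = fact_acc(7, 720)
= fact_acc(6, 7 * 720) = fact_acc(6, 5040)
= fact_acc(5, 6 * 5040) = fact_acc(5, 30240)
= fact_acc(4, 5 * 30240) = fact_acc(4, 151200)
= fact_acc(3, 4 * 151200) = fact_acc(3, 604800)
= fact_acc(2, 3 * 604800) = fact_acc(2, 1814400)
= fact_acc(1, 2 * 1814400) = fact_acc(1, 3628800)
n <= 1, return acc = 3628800


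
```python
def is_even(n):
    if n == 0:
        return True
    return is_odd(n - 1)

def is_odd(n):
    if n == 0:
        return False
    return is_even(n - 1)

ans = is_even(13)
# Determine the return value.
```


is_even(13)
= is_odd(12)
= is_even(11)
= is_odd(10)
= is_even(9)
= is_odd(8)
= is_even(7)
= is_odd(6)
= is_even(5)
= is_odd(4)
= is_even(3)
= is_odd(2)
= is_even(1)
= is_odd(0)
n == 0: return False
= False


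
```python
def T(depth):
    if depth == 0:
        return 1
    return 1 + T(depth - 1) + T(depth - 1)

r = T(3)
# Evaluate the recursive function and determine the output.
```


T(3)
= 1 + T(2) + T(2)
= 1 + 2 * T(2)
T(k) = 2^(k+1) - 1
T(0) = 1
T(1) = 3
T(2) = 7
T(3) = 15
T(3) = 2^4 - 1 = 15


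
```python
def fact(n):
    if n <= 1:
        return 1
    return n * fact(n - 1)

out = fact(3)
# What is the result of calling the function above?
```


fact(3)
= 3 * fact(2)
= 3 * 2 * fact(1)
= 3 * 2 * 1
= 6


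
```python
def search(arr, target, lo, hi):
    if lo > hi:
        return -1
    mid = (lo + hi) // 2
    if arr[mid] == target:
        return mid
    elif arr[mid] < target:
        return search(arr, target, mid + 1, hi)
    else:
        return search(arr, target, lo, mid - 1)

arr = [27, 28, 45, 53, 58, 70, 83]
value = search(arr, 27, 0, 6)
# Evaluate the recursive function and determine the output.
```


search(arr, 27, 0, 6)
lo=0, hi=6, mid=3, arr[mid]=53
53 > 27, search left half
lo=0, hi=2, mid=1, arr[mid]=28
28 > 27, search left half
lo=0, hi=0, mid=0, arr[mid]=27
arr[0] == 27, found at index 0
= 0


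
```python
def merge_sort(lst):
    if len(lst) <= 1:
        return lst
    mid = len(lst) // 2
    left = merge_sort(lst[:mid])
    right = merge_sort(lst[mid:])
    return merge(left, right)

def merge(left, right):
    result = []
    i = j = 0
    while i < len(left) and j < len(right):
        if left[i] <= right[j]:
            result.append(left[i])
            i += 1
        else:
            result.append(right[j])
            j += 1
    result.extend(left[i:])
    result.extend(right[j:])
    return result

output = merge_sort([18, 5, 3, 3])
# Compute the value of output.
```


merge_sort([18, 5, 3, 3])
Split into [18, 5] and [3, 3]
Left sorted: [5, 18]
Right sorted: [3, 3]
Merge [5, 18] and [3, 3]
= [3, 3, 5, 18]


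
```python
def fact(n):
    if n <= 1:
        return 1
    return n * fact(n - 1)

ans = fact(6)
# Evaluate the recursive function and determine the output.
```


fact(6)
= 6 * fact(5)
= 6 * 5 * fact(4)
= 6 * 5 * 4 * fact(3)
= 6 * 5 * 4 * 3 * fact(2)
= 6 * 5 * 4 * 3 * 2 * fact(1)
= 6 * 5 * 4 * 3 * 2 * 1
= 720


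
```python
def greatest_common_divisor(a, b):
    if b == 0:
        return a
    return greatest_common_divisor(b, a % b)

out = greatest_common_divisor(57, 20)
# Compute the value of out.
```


greatest_common_divisor(57, 20)
= greatest_common_divisor(20, 57 % 20) = greatest_common_divisor(20, 17)
= greatest_common_divisor(17, 20 % 17) = greatest_common_divisor(17, 3)
= greatest_common_divisor(3, 17 % 3) = greatest_common_divisor(3, 2)
= greatest_common_divisor(2, 3 % 2) = greatest_common_divisor(2, 1)
= greatest_common_divisor(1, 2 % 1) = greatest_common_divisor(1, 0)
b == 0, return a = 1


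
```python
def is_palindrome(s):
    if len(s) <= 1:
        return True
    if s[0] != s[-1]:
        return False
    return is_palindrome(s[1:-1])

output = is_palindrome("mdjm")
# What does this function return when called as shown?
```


is_palindrome("mdjm")
"mdjm": s[0]='m' == s[-1]='m' -> is_palindrome("dj")
"dj": s[0]='d' != s[-1]='j' -> False
= False


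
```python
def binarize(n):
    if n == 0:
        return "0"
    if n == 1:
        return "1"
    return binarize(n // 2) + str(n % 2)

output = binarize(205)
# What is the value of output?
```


binarize(205)
= binarize(102) + "1"
= binarize(51) + "0" + "1"
= binarize(25) + "1" + "0" + "1"
= binarize(12) + "1" + "1" + "0" + "1"
= binarize(6) + "0" + "1" + "1" + "0" + "1"
= binarize(3) + "0" + "0" + "1" + "1" + "0" + "1"
= binarize(1) + "1" + "0" + "0" + "1" + "1" + "0" + "1"
= "1" + "1" + "0" + "0" + "1" + "1" + "0" + "1"
= "11001101"


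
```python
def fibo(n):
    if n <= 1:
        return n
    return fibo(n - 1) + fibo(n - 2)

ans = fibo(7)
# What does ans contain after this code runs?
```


fibo(7)
= fibo(6) + fibo(5)
= (fibo(5) + fibo(4)) + fibo(5)
Computing bottom-up: fibo(0)=0, fibo(1)=1, fibo(2)=1, fibo(3)=2, fibo(4)=3, fibo(5)=5, fibo(6)=8, fibo(7)=13
= 13


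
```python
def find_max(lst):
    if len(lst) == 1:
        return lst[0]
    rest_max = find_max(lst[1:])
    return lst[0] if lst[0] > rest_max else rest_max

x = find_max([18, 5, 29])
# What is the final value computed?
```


find_max([18, 5, 29])
= compare 18 with find_max([5, 29])
= compare 5 with find_max([29])
Base: find_max([29]) = 29
compare 5 with 29: max = 29
compare 18 with 29: max = 29
= 29


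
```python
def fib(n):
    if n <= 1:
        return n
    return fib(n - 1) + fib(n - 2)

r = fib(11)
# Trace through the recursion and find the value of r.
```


fib(11)
= fib(10) + fib(9)
= (fib(9) + fib(8)) + fib(9)
Computing bottom-up: fib(0)=0, fib(1)=1, fib(2)=1, fib(3)=2, fib(4)=3, fib(5)=5, fib(6)=8, fib(7)=13, fib(8)=21, fib(9)=34, fib(10)=55, fib(11)=89
= 89


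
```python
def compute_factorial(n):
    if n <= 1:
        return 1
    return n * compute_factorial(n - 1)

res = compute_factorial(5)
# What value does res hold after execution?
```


compute_factorial(5)
= 5 * compute_factorial(4)
= 5 * 4 * compute_factorial(3)
= 5 * 4 * 3 * compute_factorial(2)
= 5 * 4 * 3 * 2 * compute_factorial(1)
= 5 * 4 * 3 * 2 * 1
= 120


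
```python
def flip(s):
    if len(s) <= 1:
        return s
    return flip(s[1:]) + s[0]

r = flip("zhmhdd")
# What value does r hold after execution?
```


flip("zhmhdd")
= flip("hmhdd") + "z"
= flip("mhdd") + "h" + "z"
= flip("hdd") + "m" + "h" + "z"
= flip("dd") + "h" + "m" + "h" + "z"
= flip("d") + "d" + "h" + "m" + "h" + "z"
= "d" + "d" + "h" + "m" + "h" + "z"
= "ddhmhz"


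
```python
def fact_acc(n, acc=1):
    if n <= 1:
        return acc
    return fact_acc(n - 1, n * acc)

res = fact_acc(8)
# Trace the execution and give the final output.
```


fact_acc(8, 1)
= fact_acc(7, 8 * 1) = fact_acc(7, 8)
= fact_acc(6, 7 * 8) = fact_acc(6, 56)
= fact_acc(5, 6 * 56) = fact_acc(5, 336)
= fact_acc(4, 5 * 336) = fact_acc(4, 1680)
= fact_acc(3, 4 * 1680) = fact_acc(3, 6720)
= fact_acc(2, 3 * 6720) = fact_acc(2, 20160)
= fact_acc(1, 2 * 20160) = fact_acc(1, 40320)
n <= 1, return acc = 40320


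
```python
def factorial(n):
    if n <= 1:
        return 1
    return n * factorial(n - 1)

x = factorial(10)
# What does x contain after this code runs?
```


factorial(10)
= 10 * factorial(9)
= 10 * 9 * factorial(8)
= 10 * 9 * 8 * factorial(7)
= 10 * 9 * 8 * 7 * factorial(6)
= 10 * 9 * 8 * 7 * 6 * factorial(5)
= 10 * 9 * 8 * 7 * 6 * 5 * factorial(4)
= 10 * 9 * 8 * 7 * 6 * 5 * 4 * factorial(3)
= 10 * 9 * 8 * 7 * 6 * 5 * 4 * 3 * factorial(2)
= 10 * 9 * 8 * 7 * 6 * 5 * 4 * 3 * 2 * factorial(1)
= 10 * 9 * 8 * 7 * 6 * 5 * 4 * 3 * 2 * 1
= 3628800


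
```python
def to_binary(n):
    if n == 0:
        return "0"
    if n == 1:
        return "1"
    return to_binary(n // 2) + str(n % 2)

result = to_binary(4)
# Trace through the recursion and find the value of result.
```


to_binary(4)
= to_binary(2) + "0"
= to_binary(1) + "0" + "0"
= "1" + "0" + "0"
= "100"


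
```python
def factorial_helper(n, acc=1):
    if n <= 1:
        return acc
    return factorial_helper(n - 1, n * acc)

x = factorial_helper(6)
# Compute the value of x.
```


factorial_helper(6, 1)
= factorial_helper(5, 6 * 1) = factorial_helper(5, 6)
= factorial_helper(4, 5 * 6) = factorial_helper(4, 30)
= factorial_helper(3, 4 * 30) = factorial_helper(3, 120)
= factorial_helper(2, 3 * 120) = factorial_helper(2, 360)
= factorial_helper(1, 2 * 360) = factorial_helper(1, 720)
n <= 1, return acc = 720


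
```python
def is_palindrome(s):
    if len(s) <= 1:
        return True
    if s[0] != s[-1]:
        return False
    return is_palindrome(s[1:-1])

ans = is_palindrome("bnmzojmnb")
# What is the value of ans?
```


is_palindrome("bnmzojmnb")
"bnmzojmnb": s[0]='b' == s[-1]='b' -> is_palindrome("nmzojmn")
"nmzojmn": s[0]='n' == s[-1]='n' -> is_palindrome("mzojm")
"mzojm": s[0]='m' == s[-1]='m' -> is_palindrome("zoj")
"zoj": s[0]='z' != s[-1]='j' -> False
= False


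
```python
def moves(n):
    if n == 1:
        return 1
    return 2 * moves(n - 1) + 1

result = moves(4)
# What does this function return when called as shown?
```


moves(4)
= 2 * moves(3) + 1
= 2 * (2 * moves(2) + 1) + 1
= 2 * (2 * (2 * moves(1) + 1) + 1) + 1
Now compute bottom-up:
moves(1) = 1
moves(2) = 2 * 1 + 1 = 3
moves(3) = 2 * 3 + 1 = 7
moves(4) = 2 * 7 + 1 = 15
= 15


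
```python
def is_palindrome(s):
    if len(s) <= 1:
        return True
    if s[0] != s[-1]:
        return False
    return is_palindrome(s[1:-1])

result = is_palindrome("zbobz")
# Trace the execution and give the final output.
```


is_palindrome("zbobz")
"zbobz": s[0]='z' == s[-1]='z' -> is_palindrome("bob")
"bob": s[0]='b' == s[-1]='b' -> is_palindrome("o")
"o": len <= 1 -> True
= True


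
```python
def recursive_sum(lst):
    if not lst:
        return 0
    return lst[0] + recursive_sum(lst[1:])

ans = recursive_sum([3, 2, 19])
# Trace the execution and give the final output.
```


recursive_sum([3, 2, 19])
= 3 + recursive_sum([2, 19])
= 3 + 2 + recursive_sum([19])
= 3 + 2 + 19 + recursive_sum([])
= 3 + 2 + 19 + 0
= 24
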